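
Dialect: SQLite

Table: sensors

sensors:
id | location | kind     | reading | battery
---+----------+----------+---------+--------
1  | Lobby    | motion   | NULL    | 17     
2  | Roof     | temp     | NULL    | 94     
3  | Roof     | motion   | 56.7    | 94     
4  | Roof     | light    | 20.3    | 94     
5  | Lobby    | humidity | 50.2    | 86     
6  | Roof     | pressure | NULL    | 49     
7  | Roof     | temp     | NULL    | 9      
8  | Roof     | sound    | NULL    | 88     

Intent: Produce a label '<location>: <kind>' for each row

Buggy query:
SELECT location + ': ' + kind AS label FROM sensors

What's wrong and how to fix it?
Bug: SQLite uses || for string concatenation; + coerces text to numbers (yielding 0)

Fix: Use the || operator for string concatenation

Corrected query:
SELECT location || ': ' || kind AS label FROM sensors

Result:
label          
---------------
Lobby: motion  
Roof: temp     
Roof: motion   
Roof: light    
Lobby: humidity
Roof: pressure 
Roof: temp     
Roof: sound    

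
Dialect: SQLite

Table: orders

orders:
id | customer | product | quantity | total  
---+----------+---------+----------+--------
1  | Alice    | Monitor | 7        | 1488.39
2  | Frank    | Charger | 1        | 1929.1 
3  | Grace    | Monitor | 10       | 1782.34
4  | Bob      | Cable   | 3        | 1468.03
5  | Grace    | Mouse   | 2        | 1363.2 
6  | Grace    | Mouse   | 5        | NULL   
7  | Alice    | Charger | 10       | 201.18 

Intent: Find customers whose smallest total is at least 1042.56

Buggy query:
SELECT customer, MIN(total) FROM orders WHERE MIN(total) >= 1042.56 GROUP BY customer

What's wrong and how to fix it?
Bug: Aggregates like MIN are computed per group after WHERE runs

Fix: Use HAVING for the per-group MIN condition

Corrected query:
SELECT customer, MIN(total) FROM orders GROUP BY customer HAVING MIN(total) >= 1042.56

Result:
customer | MIN(total)
---------+-----------
Bob      | 1468.03   
Frank    | 1929.1    
Grace    | 1363.2    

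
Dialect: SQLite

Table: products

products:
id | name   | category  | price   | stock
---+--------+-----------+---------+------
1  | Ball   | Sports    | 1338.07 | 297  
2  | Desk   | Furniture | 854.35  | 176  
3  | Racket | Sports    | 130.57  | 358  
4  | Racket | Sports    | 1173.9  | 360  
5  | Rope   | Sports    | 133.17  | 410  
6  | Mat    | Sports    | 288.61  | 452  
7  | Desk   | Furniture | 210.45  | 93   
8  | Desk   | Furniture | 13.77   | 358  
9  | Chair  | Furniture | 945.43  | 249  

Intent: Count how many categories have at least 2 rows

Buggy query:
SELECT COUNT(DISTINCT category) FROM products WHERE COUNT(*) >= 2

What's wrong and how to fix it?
Bug: COUNT(*) cannot appear in WHERE; the per-group count doesn't exist yet

Fix: Use a subquery that GROUPs and filters with HAVING, then count its rows

Corrected query:
SELECT COUNT(*) FROM (SELECT category FROM products GROUP BY category HAVING COUNT(*) >= 2)

Result:
COUNT(*)
--------
2       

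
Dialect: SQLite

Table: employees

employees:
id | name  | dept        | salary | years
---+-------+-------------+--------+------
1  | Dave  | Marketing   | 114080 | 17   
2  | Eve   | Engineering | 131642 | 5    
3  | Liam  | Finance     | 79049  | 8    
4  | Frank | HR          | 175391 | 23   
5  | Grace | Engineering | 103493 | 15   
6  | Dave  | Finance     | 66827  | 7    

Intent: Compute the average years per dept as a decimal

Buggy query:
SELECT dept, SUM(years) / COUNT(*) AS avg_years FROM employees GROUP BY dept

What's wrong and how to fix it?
Bug: Both operands are integers, so '/' performs integer division and truncates

Fix: Multiply by 1.0 (or CAST to REAL) to force floating-point division

Corrected query:
SELECT dept, SUM(years) * 1.0 / COUNT(*) AS avg_years FROM employees GROUP BY dept

Result:
dept        | avg_years
------------+----------
Engineering | 10       
Finance     | 7.5      
HR          | 23       
Marketing   | 17       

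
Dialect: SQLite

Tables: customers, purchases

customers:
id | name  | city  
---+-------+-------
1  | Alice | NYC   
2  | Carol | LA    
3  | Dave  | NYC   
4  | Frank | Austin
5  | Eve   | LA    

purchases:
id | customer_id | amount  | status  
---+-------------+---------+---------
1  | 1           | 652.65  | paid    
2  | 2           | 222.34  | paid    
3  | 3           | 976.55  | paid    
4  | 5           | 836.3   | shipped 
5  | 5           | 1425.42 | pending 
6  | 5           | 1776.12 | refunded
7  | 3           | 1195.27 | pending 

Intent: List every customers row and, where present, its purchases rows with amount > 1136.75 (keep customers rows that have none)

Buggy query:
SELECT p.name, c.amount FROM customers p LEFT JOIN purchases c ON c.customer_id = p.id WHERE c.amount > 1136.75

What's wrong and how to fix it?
Bug: Filtering c.amount in WHERE discards the NULL rows produced by LEFT JOIN, turning it into an inner join

Fix: Put 'c.amount > 1136.75' in the JOIN's ON clause instead of WHERE

Corrected query:
SELECT p.name, c.amount FROM customers p LEFT JOIN purchases c ON c.customer_id = p.id AND c.amount > 1136.75

Result:
name  | amount 
------+--------
Alice | NULL   
Carol | NULL   
Dave  | 1195.27
Frank | NULL   
Eve   | 1425.42
Eve   | 1776.12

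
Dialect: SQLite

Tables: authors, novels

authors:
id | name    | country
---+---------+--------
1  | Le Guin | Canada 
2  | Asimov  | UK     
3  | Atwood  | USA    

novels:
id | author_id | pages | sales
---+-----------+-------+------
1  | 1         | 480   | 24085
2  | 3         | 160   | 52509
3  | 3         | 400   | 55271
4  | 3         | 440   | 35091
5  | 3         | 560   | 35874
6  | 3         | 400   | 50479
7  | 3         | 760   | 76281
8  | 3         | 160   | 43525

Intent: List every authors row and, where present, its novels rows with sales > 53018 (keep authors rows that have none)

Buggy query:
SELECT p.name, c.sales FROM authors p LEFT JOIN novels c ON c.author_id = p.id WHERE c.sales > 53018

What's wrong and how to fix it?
Bug: A WHERE condition on the right-hand table after LEFT JOIN drops unmatched parents

Fix: Move the right-table condition into the ON clause so unmatched parents are kept

Corrected query:
SELECT p.name, c.sales FROM authors p LEFT JOIN novels c ON c.author_id = p.id AND c.sales > 53018

Result:
name    | sales
--------+------
Le Guin | NULL 
Asimov  | NULL 
Atwood  | 55271
Atwood  | 76281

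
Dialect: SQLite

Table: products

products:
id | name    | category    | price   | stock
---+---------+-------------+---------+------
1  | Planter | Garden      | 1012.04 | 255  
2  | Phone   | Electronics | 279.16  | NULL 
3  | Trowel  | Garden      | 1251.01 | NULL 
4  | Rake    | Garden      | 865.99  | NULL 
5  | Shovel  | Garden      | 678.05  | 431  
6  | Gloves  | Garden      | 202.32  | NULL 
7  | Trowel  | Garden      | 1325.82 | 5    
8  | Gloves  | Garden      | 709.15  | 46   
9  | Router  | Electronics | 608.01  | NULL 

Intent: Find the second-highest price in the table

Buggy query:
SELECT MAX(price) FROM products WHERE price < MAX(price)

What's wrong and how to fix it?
Bug: MAX(price) on the right of the comparison is an aggregate-in-WHERE error

Fix: Put the inner MAX in a scalar subquery

Corrected query:
SELECT MAX(price) FROM products WHERE price < (SELECT MAX(price) FROM products)

Result:
MAX(price)
----------
1251.01   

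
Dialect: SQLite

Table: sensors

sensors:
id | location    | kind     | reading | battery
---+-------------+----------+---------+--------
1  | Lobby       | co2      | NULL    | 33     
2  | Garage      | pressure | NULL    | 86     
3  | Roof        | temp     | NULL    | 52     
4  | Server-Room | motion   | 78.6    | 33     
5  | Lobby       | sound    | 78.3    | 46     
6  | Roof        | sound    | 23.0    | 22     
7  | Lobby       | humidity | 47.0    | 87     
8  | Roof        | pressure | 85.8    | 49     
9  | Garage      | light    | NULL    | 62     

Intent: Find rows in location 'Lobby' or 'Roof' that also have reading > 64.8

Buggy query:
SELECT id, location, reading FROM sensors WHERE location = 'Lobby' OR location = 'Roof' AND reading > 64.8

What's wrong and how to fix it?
Bug: Without parentheses, AND is evaluated before OR, so the reading filter only applies to the 'Roof' branch

Fix: Group the OR with parentheses (or use IN), then AND the threshold

Corrected query:
SELECT id, location, reading FROM sensors WHERE (location = 'Lobby' OR location = 'Roof') AND reading > 64.8

Result:
id | location | reading
---+----------+--------
5  | Lobby    | 78.3   
8  | Roof     | 85.8   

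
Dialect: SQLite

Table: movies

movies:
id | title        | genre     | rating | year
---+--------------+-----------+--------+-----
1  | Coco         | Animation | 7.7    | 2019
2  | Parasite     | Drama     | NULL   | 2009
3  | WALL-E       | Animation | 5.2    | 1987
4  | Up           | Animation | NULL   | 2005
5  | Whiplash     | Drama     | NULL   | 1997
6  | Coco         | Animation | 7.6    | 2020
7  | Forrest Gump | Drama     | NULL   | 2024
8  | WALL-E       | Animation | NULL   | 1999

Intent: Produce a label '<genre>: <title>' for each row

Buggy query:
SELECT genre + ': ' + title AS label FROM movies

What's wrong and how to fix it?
Bug: SQLite uses || for string concatenation; + coerces text to numbers (yielding 0)

Fix: Use the || operator for string concatenation

Corrected query:
SELECT genre || ': ' || title AS label FROM movies

Result:
label              
-------------------
Animation: Coco    
Drama: Parasite    
Animation: WALL-E  
Animation: Up      
Drama: Whiplash    
Animation: Coco    
Drama: Forrest Gump
Animation: WALL-E  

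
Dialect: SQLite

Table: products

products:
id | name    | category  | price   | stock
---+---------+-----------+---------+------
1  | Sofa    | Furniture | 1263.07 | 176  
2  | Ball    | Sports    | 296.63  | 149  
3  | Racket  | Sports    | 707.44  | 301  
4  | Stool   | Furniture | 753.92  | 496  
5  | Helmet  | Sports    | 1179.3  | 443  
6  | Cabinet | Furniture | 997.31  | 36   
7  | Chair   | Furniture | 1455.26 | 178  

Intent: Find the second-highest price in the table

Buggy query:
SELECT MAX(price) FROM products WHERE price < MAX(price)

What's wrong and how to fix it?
Bug: MAX(price) on the right of the comparison is an aggregate-in-WHERE error

Fix: Compute the overall MAX in a subquery, then take MAX of rows below it

Corrected query:
SELECT MAX(price) FROM products WHERE price < (SELECT MAX(price) FROM products)

Result:
MAX(price)
----------
1263.07   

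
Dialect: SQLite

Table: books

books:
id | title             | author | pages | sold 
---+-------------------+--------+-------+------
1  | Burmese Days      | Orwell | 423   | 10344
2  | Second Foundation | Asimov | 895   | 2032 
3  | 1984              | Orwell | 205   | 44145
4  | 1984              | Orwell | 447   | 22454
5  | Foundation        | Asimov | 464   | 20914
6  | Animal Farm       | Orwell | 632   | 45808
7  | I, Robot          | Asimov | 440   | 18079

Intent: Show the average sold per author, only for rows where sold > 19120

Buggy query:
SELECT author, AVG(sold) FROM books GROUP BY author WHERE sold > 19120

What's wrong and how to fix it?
Bug: WHERE cannot follow GROUP BY

Fix: Place WHERE between FROM and GROUP BY

Corrected query:
SELECT author, AVG(sold) FROM books WHERE sold > 19120 GROUP BY author

Result:
author | AVG(sold)
-------+----------
Asimov | 20914    
Orwell | 37469    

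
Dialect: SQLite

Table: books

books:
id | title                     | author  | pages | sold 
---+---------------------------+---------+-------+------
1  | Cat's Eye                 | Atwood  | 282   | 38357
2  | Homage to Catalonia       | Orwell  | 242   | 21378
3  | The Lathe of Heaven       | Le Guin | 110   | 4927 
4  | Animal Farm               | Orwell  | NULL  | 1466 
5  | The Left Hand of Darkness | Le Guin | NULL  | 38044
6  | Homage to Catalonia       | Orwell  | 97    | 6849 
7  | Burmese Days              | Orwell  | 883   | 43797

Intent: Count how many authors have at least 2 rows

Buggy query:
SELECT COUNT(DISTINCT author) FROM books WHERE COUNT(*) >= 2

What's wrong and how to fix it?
Bug: COUNT(*) cannot appear in WHERE; the per-group count doesn't exist yet

Fix: Use a subquery that GROUPs and filters with HAVING, then count its rows

Corrected query:
SELECT COUNT(*) FROM (SELECT author FROM books GROUP BY author HAVING COUNT(*) >= 2)

Result:
COUNT(*)
--------
2       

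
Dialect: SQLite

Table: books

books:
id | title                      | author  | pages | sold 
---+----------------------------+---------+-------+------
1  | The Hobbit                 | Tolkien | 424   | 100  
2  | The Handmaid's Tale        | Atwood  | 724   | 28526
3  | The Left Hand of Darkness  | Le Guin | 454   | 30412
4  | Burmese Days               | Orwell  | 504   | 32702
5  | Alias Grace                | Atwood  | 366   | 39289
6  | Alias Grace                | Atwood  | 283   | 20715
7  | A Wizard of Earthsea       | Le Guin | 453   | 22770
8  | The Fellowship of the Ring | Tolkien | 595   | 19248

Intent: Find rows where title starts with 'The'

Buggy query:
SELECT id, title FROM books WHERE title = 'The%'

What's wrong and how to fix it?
Bug: '=' compares the literal string including the % character; pattern matching needs LIKE

Fix: Use LIKE for wildcard pattern matching

Corrected query:
SELECT id, title FROM books WHERE title LIKE 'The%'

Result:
id | title                     
---+---------------------------
1  | The Hobbit                
2  | The Handmaid's Tale       
3  | The Left Hand of Darkness 
8  | The Fellowship of the Ring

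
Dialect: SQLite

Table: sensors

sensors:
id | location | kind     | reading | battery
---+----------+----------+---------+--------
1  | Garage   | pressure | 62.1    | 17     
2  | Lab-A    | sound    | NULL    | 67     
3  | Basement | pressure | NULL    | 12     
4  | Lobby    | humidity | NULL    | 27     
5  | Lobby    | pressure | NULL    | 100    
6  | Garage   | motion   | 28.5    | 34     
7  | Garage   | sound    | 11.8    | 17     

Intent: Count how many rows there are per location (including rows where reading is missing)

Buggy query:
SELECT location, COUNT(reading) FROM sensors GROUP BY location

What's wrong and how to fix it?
Bug: COUNT(column) counts non-NULL values only; rows with NULL reading aren't counted

Fix: Replace COUNT(reading) with COUNT(*)

Corrected query:
SELECT location, COUNT(*) FROM sensors GROUP BY location

Result:
location | COUNT(*)
---------+---------
Basement | 1       
Garage   | 3       
Lab-A    | 1       
Lobby    | 2       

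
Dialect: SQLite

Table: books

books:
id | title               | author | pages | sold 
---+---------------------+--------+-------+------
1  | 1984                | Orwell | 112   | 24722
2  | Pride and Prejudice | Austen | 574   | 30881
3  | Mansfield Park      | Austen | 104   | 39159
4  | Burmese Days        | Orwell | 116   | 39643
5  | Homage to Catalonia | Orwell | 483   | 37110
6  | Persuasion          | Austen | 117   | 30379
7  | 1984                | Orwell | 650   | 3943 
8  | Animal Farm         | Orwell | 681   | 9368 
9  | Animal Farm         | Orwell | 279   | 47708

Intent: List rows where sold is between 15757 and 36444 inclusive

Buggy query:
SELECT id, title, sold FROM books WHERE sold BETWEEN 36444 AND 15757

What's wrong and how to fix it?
Bug: The bounds are reversed; BETWEEN a AND b requires a <= b to match anything

Fix: Swap the bounds so the smaller value comes first

Corrected query:
SELECT id, title, sold FROM books WHERE sold BETWEEN 15757 AND 36444

Result:
id | title               | sold 
---+---------------------+------
1  | 1984                | 24722
2  | Pride and Prejudice | 30881
6  | Persuasion          | 30379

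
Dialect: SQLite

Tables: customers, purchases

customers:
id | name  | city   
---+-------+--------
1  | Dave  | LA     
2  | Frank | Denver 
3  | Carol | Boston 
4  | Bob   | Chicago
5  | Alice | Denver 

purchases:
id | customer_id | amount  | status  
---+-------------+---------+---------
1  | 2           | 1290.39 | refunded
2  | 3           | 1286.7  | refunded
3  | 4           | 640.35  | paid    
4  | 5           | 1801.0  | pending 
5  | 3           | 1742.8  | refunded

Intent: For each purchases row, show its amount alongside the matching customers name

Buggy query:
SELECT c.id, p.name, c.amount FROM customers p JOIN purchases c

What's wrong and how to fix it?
Bug: JOIN with no ON clause produces a cartesian product; every purchases row pairs with every customers row

Fix: Specify the join condition linking the foreign key to the parent id

Corrected query:
SELECT c.id, p.name, c.amount FROM customers p JOIN purchases c ON c.customer_id = p.id

Result:
id | name  | amount 
---+-------+--------
1  | Frank | 1290.39
2  | Carol | 1286.7 
3  | Bob   | 640.35 
4  | Alice | 1801   
5  | Carol | 1742.8 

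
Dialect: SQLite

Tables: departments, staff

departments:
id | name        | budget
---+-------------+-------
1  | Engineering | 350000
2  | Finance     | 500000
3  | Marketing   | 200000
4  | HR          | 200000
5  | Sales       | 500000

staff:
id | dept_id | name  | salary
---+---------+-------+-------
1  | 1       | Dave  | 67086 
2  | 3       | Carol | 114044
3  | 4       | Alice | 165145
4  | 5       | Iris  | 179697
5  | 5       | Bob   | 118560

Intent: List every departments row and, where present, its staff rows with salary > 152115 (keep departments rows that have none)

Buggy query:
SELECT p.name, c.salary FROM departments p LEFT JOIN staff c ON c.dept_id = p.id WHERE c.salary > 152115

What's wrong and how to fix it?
Bug: Filtering c.salary in WHERE discards the NULL rows produced by LEFT JOIN, turning it into an inner join

Fix: Move the right-table condition into the ON clause so unmatched parents are kept

Corrected query:
SELECT p.name, c.salary FROM departments p LEFT JOIN staff c ON c.dept_id = p.id AND c.salary > 152115

Result:
name        | salary
------------+-------
Engineering | NULL  
Finance     | NULL  
Marketing   | NULL  
HR          | 165145
Sales       | 179697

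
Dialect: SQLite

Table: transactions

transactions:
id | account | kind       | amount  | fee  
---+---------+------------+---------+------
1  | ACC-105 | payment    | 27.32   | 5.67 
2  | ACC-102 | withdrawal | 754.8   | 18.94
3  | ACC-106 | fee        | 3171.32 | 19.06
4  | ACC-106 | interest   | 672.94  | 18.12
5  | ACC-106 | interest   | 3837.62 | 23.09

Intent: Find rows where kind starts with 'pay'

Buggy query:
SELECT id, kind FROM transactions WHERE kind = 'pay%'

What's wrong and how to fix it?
Bug: '=' compares the literal string including the % character; pattern matching needs LIKE

Fix: Replace '=' with LIKE so 'pay%' is treated as a pattern

Corrected query:
SELECT id, kind FROM transactions WHERE kind LIKE 'pay%'

Result:
id | kind   
---+--------
1  | payment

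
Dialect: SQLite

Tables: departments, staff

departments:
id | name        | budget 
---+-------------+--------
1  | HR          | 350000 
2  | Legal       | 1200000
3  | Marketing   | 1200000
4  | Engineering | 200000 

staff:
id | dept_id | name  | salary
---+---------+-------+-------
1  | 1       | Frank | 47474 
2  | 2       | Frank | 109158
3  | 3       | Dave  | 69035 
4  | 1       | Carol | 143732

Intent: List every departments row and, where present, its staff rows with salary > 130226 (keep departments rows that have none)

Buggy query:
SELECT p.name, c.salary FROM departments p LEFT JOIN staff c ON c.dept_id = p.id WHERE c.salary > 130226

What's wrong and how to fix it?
Bug: A WHERE condition on the right-hand table after LEFT JOIN drops unmatched parents

Fix: Move the right-table condition into the ON clause so unmatched parents are kept

Corrected query:
SELECT p.name, c.salary FROM departments p LEFT JOIN staff c ON c.dept_id = p.id AND c.salary > 130226

Result:
name        | salary
------------+-------
HR          | 143732
Legal       | NULL  
Marketing   | NULL  
Engineering | NULL  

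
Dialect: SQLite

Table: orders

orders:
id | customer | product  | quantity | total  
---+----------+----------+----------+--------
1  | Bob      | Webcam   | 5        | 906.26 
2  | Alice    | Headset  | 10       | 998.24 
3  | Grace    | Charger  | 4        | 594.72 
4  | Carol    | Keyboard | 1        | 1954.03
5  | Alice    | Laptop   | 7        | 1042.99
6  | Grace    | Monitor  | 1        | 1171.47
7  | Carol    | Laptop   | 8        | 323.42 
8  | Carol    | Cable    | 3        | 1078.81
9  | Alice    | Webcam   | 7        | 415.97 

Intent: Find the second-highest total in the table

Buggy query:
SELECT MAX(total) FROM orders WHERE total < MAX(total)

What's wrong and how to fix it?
Bug: MAX(total) on the right of the comparison is an aggregate-in-WHERE error

Fix: Put the inner MAX in a scalar subquery

Corrected query:
SELECT MAX(total) FROM orders WHERE total < (SELECT MAX(total) FROM orders)

Result:
MAX(total)
----------
1171.47   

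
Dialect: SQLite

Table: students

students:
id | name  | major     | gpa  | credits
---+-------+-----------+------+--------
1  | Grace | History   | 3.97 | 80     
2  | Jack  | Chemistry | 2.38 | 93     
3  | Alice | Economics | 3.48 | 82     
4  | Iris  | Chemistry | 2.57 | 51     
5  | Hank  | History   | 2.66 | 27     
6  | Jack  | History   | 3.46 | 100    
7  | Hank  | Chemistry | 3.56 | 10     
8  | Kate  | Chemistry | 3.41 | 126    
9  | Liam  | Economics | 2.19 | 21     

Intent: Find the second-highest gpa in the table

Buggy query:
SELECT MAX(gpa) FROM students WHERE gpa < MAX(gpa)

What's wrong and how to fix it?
Bug: The inner MAX is an aggregate inside WHERE, which is not allowed

Fix: Put the inner MAX in a scalar subquery

Corrected query:
SELECT MAX(gpa) FROM students WHERE gpa < (SELECT MAX(gpa) FROM students)

Result:
MAX(gpa)
--------
3.56    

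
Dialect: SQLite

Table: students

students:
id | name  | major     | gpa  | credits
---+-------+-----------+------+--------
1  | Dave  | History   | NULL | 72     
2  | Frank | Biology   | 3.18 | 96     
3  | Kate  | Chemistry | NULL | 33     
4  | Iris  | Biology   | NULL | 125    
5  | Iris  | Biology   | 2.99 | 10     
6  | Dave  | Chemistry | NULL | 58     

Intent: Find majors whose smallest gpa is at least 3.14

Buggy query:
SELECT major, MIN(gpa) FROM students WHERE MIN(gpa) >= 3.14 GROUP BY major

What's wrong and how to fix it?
Bug: MIN() in WHERE is a misuse of aggregate

Fix: Replace WHERE with HAVING after the GROUP BY

Corrected query:
SELECT major, MIN(gpa) FROM students GROUP BY major HAVING MIN(gpa) >= 3.14

Result:
(no rows)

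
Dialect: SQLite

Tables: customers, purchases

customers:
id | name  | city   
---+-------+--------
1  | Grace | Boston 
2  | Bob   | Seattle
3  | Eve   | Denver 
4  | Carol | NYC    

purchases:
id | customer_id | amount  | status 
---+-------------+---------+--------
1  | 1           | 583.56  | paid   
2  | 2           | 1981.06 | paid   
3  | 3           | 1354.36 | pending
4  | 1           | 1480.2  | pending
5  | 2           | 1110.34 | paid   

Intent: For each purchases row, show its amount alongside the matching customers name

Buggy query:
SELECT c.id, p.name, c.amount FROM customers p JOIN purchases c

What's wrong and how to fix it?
Bug: Missing join condition: each purchases row is matched to all customers rows instead of just its own

Fix: Add ON c.customer_id = p.id to the JOIN

Corrected query:
SELECT c.id, p.name, c.amount FROM customers p JOIN purchases c ON c.customer_id = p.id

Result:
id | name  | amount 
---+-------+--------
1  | Grace | 583.56 
2  | Bob   | 1981.06
3  | Eve   | 1354.36
4  | Grace | 1480.2 
5  | Bob   | 1110.34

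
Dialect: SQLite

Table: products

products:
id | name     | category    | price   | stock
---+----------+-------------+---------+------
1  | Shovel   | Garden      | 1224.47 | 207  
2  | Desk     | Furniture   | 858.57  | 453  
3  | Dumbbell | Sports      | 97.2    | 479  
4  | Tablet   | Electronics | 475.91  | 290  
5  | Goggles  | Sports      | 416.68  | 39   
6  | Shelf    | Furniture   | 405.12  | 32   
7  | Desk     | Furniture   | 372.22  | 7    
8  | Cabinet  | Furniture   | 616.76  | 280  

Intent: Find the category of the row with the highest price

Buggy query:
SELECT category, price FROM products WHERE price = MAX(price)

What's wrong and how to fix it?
Bug: WHERE is evaluated per row; an aggregate over the whole table isn't defined there

Fix: Use a subquery: WHERE price = (SELECT MAX(price) FROM products)

Corrected query:
SELECT category, price FROM products WHERE price = (SELECT MAX(price) FROM products)

Result:
category | price  
---------+--------
Garden   | 1224.47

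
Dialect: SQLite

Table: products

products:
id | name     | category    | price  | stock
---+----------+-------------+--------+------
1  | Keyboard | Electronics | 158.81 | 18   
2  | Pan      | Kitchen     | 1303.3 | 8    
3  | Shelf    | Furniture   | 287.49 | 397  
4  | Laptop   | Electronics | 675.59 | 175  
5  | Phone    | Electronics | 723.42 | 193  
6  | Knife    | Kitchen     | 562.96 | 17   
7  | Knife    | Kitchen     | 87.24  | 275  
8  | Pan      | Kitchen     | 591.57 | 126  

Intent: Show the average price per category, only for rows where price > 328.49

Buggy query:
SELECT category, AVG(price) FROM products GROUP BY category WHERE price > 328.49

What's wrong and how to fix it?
Bug: Row-level WHERE must come before GROUP BY in the clause order

Fix: Move the WHERE clause before GROUP BY

Corrected query:
SELECT category, AVG(price) FROM products WHERE price > 328.49 GROUP BY category

Result:
category    | AVG(price)
------------+-----------
Electronics | 699.505   
Kitchen     | 819.276667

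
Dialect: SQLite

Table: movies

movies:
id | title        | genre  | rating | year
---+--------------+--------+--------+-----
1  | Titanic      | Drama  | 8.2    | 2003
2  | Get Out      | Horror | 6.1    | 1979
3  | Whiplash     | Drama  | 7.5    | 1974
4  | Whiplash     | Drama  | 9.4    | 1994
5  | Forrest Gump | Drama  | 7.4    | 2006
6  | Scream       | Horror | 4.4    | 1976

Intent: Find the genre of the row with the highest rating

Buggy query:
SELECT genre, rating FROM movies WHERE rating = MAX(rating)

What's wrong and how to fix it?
Bug: MAX(rating) is an aggregate and cannot be used directly in WHERE

Fix: Wrap MAX in a scalar subquery so WHERE compares against a single value

Corrected query:
SELECT genre, rating FROM movies WHERE rating = (SELECT MAX(rating) FROM movies)

Result:
genre | rating
------+-------
Drama | 9.4   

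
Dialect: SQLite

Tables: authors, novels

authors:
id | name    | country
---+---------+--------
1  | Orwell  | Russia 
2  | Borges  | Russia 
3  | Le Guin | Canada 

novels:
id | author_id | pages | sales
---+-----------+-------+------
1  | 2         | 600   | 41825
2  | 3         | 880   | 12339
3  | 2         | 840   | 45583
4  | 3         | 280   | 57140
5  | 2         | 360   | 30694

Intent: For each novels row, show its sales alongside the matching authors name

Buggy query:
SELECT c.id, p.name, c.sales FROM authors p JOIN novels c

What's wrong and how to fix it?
Bug: JOIN with no ON clause produces a cartesian product; every novels row pairs with every authors row

Fix: Specify the join condition linking the foreign key to the parent id

Corrected query:
SELECT c.id, p.name, c.sales FROM authors p JOIN novels c ON c.author_id = p.id

Result:
id | name    | sales
---+---------+------
1  | Borges  | 41825
2  | Le Guin | 12339
3  | Borges  | 45583
4  | Le Guin | 57140
5  | Borges  | 30694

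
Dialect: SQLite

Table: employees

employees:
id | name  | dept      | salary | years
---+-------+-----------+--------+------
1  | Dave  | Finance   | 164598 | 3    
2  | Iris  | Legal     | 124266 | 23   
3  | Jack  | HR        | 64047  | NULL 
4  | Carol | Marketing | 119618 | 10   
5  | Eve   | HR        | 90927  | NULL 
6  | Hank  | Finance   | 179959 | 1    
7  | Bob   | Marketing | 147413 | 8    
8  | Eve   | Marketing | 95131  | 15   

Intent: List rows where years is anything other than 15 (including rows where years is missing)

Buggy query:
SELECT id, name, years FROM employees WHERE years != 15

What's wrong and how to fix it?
Bug: 'years != 15' is unknown when years is NULL, so NULL rows are silently excluded

Fix: Handle NULL separately with IS NULL alongside the inequality

Corrected query:
SELECT id, name, years FROM employees WHERE years != 15 OR years IS NULL

Result:
id | name  | years
---+-------+------
1  | Dave  | 3    
2  | Iris  | 23   
3  | Jack  | NULL 
4  | Carol | 10   
5  | Eve   | NULL 
6  | Hank  | 1    
7  | Bob   | 8    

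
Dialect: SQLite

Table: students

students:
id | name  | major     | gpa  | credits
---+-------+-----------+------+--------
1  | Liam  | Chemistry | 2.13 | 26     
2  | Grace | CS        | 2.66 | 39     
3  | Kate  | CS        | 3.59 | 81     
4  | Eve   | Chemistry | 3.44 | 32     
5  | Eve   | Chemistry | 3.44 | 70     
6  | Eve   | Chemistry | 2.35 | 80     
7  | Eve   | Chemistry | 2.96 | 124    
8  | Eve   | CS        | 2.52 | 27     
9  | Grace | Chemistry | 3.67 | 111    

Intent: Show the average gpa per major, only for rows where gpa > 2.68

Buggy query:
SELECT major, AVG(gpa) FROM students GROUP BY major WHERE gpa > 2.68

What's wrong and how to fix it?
Bug: Row-level WHERE must come before GROUP BY in the clause order

Fix: Place WHERE between FROM and GROUP BY

Corrected query:
SELECT major, AVG(gpa) FROM students WHERE gpa > 2.68 GROUP BY major

Result:
major     | AVG(gpa)
----------+---------
CS        | 3.59    
Chemistry | 3.3775  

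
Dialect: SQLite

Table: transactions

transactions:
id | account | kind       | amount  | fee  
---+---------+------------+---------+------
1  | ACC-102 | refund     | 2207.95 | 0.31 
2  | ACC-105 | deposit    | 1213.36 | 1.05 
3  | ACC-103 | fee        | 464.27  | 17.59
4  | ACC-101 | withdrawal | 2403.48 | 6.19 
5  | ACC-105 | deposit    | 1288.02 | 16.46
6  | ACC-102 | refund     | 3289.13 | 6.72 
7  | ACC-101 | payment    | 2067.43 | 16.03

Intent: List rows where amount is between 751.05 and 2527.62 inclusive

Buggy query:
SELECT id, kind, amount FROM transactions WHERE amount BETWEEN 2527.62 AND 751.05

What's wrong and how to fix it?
Bug: The bounds are reversed; BETWEEN a AND b requires a <= b to match anything

Fix: Swap the bounds so the smaller value comes first

Corrected query:
SELECT id, kind, amount FROM transactions WHERE amount BETWEEN 751.05 AND 2527.62

Result:
id | kind       | amount 
---+------------+--------
1  | refund     | 2207.95
2  | deposit    | 1213.36
4  | withdrawal | 2403.48
5  | deposit    | 1288.02
7  | payment    | 2067.43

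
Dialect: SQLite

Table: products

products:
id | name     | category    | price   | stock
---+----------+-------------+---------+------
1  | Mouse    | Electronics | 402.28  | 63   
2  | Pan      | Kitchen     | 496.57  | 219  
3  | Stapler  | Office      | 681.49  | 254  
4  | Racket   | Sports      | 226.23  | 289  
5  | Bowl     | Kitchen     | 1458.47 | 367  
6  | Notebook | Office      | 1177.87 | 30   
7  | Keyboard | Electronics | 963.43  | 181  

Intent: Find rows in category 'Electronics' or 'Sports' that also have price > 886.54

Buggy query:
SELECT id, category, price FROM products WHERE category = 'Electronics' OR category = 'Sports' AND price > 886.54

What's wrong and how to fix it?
Bug: Without parentheses, AND is evaluated before OR, so the price filter only applies to the 'Sports' branch

Fix: Add parentheses around the OR so the AND applies to both alternatives

Corrected query:
SELECT id, category, price FROM products WHERE (category = 'Electronics' OR category = 'Sports') AND price > 886.54

Result:
id | category    | price 
---+-------------+-------
7  | Electronics | 963.43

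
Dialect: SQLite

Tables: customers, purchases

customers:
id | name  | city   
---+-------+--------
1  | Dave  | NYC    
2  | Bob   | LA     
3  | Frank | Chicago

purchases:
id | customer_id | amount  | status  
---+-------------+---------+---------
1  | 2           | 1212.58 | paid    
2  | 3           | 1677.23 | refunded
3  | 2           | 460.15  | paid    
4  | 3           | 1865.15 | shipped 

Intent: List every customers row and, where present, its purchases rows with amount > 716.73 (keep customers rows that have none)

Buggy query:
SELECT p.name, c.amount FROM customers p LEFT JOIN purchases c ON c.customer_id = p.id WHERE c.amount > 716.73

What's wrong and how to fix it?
Bug: A WHERE condition on the right-hand table after LEFT JOIN drops unmatched parents

Fix: Move the right-table condition into the ON clause so unmatched parents are kept

Corrected query:
SELECT p.name, c.amount FROM customers p LEFT JOIN purchases c ON c.customer_id = p.id AND c.amount > 716.73

Result:
name  | amount 
------+--------
Dave  | NULL   
Bob   | 1212.58
Frank | 1677.23
Frank | 1865.15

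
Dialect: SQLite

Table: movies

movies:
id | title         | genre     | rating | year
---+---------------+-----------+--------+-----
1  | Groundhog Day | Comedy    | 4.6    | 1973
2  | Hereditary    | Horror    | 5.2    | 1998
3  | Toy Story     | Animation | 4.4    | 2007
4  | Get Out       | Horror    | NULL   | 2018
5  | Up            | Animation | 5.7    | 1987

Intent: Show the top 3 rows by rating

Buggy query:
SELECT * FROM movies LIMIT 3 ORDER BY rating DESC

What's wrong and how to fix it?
Bug: LIMIT must come after ORDER BY

Fix: Swap the clauses: ORDER BY first, then LIMIT

Corrected query:
SELECT * FROM movies ORDER BY rating DESC LIMIT 3

Result:
id | title         | genre     | rating | year
---+---------------+-----------+--------+-----
5  | Up            | Animation | 5.7    | 1987
2  | Hereditary    | Horror    | 5.2    | 1998
1  | Groundhog Day | Comedy    | 4.6    | 1973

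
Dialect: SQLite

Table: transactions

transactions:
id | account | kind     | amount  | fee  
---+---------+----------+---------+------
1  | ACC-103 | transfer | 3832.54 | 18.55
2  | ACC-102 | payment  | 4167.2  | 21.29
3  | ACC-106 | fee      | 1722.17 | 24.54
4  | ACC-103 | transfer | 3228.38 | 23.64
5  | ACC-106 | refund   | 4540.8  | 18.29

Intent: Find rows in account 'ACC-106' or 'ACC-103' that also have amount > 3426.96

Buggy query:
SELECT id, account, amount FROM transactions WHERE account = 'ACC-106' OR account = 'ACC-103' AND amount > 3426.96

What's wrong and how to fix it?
Bug: Without parentheses, AND is evaluated before OR, so the amount filter only applies to the 'ACC-103' branch

Fix: Add parentheses around the OR so the AND applies to both alternatives

Corrected query:
SELECT id, account, amount FROM transactions WHERE (account = 'ACC-106' OR account = 'ACC-103') AND amount > 3426.96

Result:
id | account | amount 
---+---------+--------
1  | ACC-103 | 3832.54
5  | ACC-106 | 4540.8 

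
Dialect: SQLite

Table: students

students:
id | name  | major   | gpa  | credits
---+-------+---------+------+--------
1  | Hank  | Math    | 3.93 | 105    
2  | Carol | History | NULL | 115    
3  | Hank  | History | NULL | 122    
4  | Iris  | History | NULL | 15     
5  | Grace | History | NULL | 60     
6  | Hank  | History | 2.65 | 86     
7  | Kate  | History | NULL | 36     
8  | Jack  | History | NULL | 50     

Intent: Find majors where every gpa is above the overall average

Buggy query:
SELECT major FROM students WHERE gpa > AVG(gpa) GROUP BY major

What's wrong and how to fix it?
Bug: WHERE evaluates per row before aggregation, so AVG() is unavailable

Fix: Use a subquery for AVG and a HAVING MIN(...) filter so the condition holds for every row in the group

Corrected query:
SELECT major FROM students GROUP BY major HAVING MIN(gpa) > (SELECT AVG(gpa) FROM students)

Result:
major
-----
Math 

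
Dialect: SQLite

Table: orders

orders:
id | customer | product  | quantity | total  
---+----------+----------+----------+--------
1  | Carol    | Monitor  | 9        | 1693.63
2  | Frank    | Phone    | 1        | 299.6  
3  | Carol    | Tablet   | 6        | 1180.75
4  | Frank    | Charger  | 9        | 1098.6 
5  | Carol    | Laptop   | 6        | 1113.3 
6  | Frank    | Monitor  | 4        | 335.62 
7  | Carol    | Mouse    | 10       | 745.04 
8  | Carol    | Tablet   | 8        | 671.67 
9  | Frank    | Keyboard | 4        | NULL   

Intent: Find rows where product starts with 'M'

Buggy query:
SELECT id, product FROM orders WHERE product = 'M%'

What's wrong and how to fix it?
Bug: '=' compares the literal string including the % character; pattern matching needs LIKE

Fix: Replace '=' with LIKE so 'M%' is treated as a pattern

Corrected query:
SELECT id, product FROM orders WHERE product LIKE 'M%'

Result:
id | product
---+--------
1  | Monitor
6  | Monitor
7  | Mouse  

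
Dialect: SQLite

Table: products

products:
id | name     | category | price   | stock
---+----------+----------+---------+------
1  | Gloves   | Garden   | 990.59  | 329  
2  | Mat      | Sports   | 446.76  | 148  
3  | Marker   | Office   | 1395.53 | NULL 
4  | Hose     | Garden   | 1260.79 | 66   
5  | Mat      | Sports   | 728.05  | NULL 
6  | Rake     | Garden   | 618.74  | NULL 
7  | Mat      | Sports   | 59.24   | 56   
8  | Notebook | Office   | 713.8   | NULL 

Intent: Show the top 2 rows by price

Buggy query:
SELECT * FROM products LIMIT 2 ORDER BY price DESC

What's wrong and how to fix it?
Bug: ORDER BY cannot follow LIMIT; LIMIT is the final clause

Fix: Swap the clauses: ORDER BY first, then LIMIT

Corrected query:
SELECT * FROM products ORDER BY price DESC LIMIT 2

Result:
id | name   | category | price   | stock
---+--------+----------+---------+------
3  | Marker | Office   | 1395.53 | NULL 
4  | Hose   | Garden   | 1260.79 | 66   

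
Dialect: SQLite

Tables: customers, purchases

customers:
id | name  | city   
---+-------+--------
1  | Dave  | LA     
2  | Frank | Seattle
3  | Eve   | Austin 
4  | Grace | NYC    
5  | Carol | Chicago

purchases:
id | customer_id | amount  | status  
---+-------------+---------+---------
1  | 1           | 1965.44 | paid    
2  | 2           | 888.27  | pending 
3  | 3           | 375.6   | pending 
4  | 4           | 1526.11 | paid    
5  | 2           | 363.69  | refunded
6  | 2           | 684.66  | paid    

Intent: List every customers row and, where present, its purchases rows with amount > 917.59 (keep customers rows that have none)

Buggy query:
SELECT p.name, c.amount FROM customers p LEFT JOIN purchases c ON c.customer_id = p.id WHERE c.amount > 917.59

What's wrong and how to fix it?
Bug: Filtering c.amount in WHERE discards the NULL rows produced by LEFT JOIN, turning it into an inner join

Fix: Move the right-table condition into the ON clause so unmatched parents are kept

Corrected query:
SELECT p.name, c.amount FROM customers p LEFT JOIN purchases c ON c.customer_id = p.id AND c.amount > 917.59

Result:
name  | amount 
------+--------
Dave  | 1965.44
Frank | NULL   
Eve   | NULL   
Grace | 1526.11
Carol | NULL   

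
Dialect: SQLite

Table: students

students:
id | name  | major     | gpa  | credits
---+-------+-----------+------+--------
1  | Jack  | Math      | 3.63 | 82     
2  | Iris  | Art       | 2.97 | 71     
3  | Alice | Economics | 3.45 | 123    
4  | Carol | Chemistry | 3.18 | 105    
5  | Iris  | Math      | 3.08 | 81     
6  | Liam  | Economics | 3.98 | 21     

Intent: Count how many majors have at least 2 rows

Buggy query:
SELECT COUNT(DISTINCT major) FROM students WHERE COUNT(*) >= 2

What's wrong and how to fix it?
Bug: COUNT(*) cannot appear in WHERE; the per-group count doesn't exist yet

Fix: Group first with HAVING COUNT(*) >= 2, then COUNT the resulting groups

Corrected query:
SELECT COUNT(*) FROM (SELECT major FROM students GROUP BY major HAVING COUNT(*) >= 2)

Result:
COUNT(*)
--------
2       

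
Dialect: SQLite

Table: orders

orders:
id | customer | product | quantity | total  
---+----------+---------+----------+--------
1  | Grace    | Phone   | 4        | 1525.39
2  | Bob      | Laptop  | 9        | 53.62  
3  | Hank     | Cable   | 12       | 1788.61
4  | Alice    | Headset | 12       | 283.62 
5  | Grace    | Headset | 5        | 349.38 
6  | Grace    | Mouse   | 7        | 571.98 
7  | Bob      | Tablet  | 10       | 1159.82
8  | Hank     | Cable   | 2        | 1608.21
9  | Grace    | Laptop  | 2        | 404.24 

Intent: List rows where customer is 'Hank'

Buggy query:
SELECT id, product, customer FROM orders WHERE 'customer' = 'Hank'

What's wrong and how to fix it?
Bug: Single quotes denote string literals in SQL; the column name is being compared as a constant string

Fix: Reference the column as customer without single quotes

Corrected query:
SELECT id, product, customer FROM orders WHERE customer = 'Hank'

Result:
id | product | customer
---+---------+---------
3  | Cable   | Hank    
8  | Cable   | Hank    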